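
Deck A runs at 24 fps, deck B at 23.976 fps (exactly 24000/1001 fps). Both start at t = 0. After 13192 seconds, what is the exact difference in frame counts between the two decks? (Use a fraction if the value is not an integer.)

316608/1001 frames

A emits 24 × 13192 = 316608 frames; B emits 24000/1001 × 13192 = 316608000/1001.
Difference = 316608/1001 frames (≈ 316.2917); B is behind A.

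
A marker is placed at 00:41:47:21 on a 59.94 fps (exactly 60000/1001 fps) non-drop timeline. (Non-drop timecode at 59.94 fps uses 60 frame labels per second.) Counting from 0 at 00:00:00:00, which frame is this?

Total seconds to the label: (0 × 3600 + 41 × 60 + 47) = 2507.
Frame index = 2507 × 60 + 21 = 150441.

frame 150441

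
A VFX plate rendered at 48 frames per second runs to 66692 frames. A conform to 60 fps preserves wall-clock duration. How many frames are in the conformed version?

83365 frames

Target frames = source frames × (target rate / source rate) = 66692 × (60)/(48) = 66692 × 5/4 = 83365.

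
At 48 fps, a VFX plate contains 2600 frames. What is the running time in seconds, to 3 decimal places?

Running time = 2600 × 1/48 = 325/6 s ≈ 54.167 s.

54.167 seconds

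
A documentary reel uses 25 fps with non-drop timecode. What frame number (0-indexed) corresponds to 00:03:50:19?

Total seconds to the label: (0 × 3600 + 3 × 60 + 50) = 230.
Frame index = 230 × 25 + 19 = 5769.

5769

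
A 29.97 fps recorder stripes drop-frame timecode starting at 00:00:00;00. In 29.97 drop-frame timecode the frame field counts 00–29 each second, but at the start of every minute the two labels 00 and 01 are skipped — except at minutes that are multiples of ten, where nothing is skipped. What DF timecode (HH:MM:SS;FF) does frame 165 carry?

00:00:05;15

Ten DF minutes hold 17982 frames, so frame 165 lies in block 0 (frames 0–17981) with 165 frames into that block.
The block's first minute is 1800 frames and the rest 1798 each; 165 frames reaches minute 0, so 0 × 18 + 0 × 2 = 0 labels have been skipped so far.
Adding those back, label number 165 + 0 = 165 at 30 labels/s is 5 s + 15 f = 0 h 0 min 5 s frame 15, i.e. 00:00:05;15.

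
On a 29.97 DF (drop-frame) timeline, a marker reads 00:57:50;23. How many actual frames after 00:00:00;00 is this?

As if non-drop at 30 labels/s: (0 × 3600 + 57 × 60 + 50) × 30 + 23 = 104123.
Minute boundaries passed: 57; those not divisible by 10: 57 − 5 = 52; dropped labels = 2 × 52 = 104.
Actual frame index = 104123 − 104 = 104019.

104019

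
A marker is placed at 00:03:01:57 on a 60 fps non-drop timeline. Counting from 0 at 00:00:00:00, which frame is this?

Total seconds to the label: (0 × 3600 + 3 × 60 + 1) = 181.
Frame index = 181 × 60 + 57 = 10917.

frame 10917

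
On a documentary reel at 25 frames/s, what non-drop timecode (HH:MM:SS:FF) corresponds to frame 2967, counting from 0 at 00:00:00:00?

00:01:58:17

2967 ÷ 25 = 118 full seconds, remainder 17 frames.
118 s = 0 h 1 min 58 s.
Timecode: 00:01:58:17.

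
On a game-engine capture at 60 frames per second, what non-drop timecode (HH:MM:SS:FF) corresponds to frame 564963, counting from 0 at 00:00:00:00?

02:36:56:03

564963 ÷ 60 = 9416 full seconds, remainder 3 frames.
9416 s = 2 h 36 min 56 s.
Timecode: 02:36:56:03.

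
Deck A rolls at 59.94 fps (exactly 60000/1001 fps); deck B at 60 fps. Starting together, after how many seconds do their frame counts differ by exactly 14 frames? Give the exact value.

The gap grows by |60 − 60000/1001| = 60/1001 frames per second.
Time for a 14-frame gap: 14 ÷ (60/1001) = 7007/30 s.

7007/30 seconds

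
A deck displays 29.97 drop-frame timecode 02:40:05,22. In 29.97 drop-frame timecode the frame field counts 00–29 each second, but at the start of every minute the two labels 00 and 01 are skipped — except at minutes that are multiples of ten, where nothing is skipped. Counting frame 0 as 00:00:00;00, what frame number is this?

287884

As if non-drop at 30 labels/s: (2 × 3600 + 40 × 60 + 5) × 30 + 22 = 288172.
Minute boundaries passed: 160; those not divisible by 10: 160 − 16 = 144; dropped labels = 2 × 144 = 288.
Actual frame index = 288172 − 288 = 287884.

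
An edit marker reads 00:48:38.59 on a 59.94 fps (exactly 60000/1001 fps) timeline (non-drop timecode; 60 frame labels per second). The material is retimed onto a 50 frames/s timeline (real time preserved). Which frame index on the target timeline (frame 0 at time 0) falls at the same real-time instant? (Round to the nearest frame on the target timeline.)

frame 146095

Source frame index: (0×3600 + 48×60 + 38) × 60 + 59 = 175139.
Real time: 175139 / (60000/1001) = 175314139/60000 s.
Target frame: (175314139/60000) × (50) = 175314139/1200 ≈ 146095.116 → 146095.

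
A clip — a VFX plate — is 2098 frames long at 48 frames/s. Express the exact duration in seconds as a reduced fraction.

1049/24 seconds

Running time = 2098 ÷ (48) = 2098 × 1/48 = 1049/24 s.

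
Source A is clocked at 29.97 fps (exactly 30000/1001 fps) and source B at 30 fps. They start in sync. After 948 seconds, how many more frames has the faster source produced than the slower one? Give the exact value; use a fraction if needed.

28440/1001 frames

A emits 30000/1001 × 948 = 28440000/1001 frames; B emits 30 × 948 = 28440.
Difference = 28440/1001 frames (≈ 28.4116); B is ahead of A.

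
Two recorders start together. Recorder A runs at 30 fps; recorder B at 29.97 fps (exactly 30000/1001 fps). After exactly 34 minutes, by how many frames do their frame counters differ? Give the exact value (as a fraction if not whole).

61200/1001 frames

34 min = 2040 s.
A emits 30 × 2040 = 61200 frames; B emits 30000/1001 × 2040 = 61200000/1001.
Difference = 61200/1001 frames (≈ 61.1389); B is behind A.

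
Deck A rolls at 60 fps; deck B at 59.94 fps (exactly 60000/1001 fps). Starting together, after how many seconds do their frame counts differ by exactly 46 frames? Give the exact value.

23023/30 seconds

The gap grows by |60000/1001 − 60| = 60/1001 frames per second.
Time for a 46-frame gap: 46 ÷ (60/1001) = 23023/30 s.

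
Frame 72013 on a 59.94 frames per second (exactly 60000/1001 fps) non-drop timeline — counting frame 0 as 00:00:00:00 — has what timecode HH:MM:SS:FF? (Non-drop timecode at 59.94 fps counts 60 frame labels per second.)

00:20:00:13

72013 ÷ 60 = 1200 full seconds, remainder 13 frames.
1200 s = 0 h 20 min 0 s.
Timecode: 00:20:00:13.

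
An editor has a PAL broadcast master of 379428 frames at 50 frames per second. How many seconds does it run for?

7588.56 seconds

Running time = 379428 / (50) = 7588.56 s.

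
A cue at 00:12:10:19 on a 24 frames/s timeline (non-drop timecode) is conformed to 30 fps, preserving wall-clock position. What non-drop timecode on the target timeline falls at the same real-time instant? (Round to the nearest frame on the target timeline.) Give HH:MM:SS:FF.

00:12:10:24

Source frame index: (0×3600 + 12×60 + 10) × 24 + 19 = 17539.
Real time: 17539 / (24) = 17539/24 s.
Target frame: (17539/24) × (30) = 87695/4 ≈ 21923.750 → 21924.
At 30 labels/s: frame 21924 → 00:12:10:24.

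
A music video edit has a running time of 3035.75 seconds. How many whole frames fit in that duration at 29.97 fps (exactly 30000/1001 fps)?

Frames = 3035.75 × 30000/1001 = 91072500/1001 ≈ 90981.5185.
Complete frames: 90981.

90981 frames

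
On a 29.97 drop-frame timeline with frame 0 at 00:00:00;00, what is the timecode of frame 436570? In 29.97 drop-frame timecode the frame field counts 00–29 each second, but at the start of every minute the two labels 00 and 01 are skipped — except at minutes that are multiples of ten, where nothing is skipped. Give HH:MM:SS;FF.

Ten DF minutes hold 17982 frames, so frame 436570 lies in block 24 (frames 431568–449549) with 5002 frames into that block.
The block's first minute is 1800 frames and the rest 1798 each; 5002 frames reaches minute 2, so 24 × 18 + 2 × 2 = 436 labels have been skipped so far.
Adding those back, label number 436570 + 436 = 437006 at 30 labels/s is 14566 s + 26 f = 4 h 2 min 46 s frame 26, i.e. 04:02:46;26.

04:02:46;26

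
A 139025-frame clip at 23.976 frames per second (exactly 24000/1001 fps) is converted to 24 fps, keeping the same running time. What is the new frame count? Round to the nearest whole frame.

Frames at target rate = 139025 × (24) / (24000/1001) = 5566561/40 ≈ 139164.025.
Nearest whole frame: 139164.

139164 frames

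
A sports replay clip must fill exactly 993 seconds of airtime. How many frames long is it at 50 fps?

49650 frames

Frames = 993 × 50 = 49650.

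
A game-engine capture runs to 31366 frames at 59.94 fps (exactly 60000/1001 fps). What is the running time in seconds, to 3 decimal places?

Running time = 31366 × 1001/60000 = 15698683/30000 s ≈ 523.289 s.

523.289 seconds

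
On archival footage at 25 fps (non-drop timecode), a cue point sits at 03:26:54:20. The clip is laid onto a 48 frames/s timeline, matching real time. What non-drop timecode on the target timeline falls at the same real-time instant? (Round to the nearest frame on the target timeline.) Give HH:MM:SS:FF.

03:26:54:38

Source frame index: (3×3600 + 26×60 + 54) × 25 + 20 = 310370.
Real time: 310370 / (25) = 62074/5 s.
Target frame: (62074/5) × (48) = 2979552/5 ≈ 595910.400 → 595910.
At 48 labels/s: frame 595910 → 03:26:54:38.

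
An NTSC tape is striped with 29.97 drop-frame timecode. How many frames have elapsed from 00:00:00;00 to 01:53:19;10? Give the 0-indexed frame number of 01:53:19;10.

203776

Complete 10-minute blocks: 11, each 17982 frames → 197802.
Remaining 3 whole minutes in the current block: 1800 + 2 × 1798 = 5396 frames.
Within the current minute: 19 × 30 + 10 − 2 = 578 (labels ;00/;01 skipped at this minute). Total = 197802 + 5396 + 578 = 203776.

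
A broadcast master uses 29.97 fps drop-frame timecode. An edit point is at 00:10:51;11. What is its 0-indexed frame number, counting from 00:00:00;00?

19523

Complete 10-minute blocks: 1, each 17982 frames → 17982.
Remaining 0 whole minutes in the current block: 0 frames.
Within the current minute: 51 × 30 + 11 = 1541. Total = 17982 + 0 + 1541 = 19523.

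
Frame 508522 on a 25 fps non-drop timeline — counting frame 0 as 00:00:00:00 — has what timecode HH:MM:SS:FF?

508522 ÷ 25 = 20340 full seconds, remainder 22 frames.
20340 s = 5 h 39 min 0 s.
Timecode: 05:39:00:22.

05:39:00:22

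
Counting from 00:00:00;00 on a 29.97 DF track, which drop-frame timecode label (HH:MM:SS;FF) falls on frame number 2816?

Ten DF minutes hold 17982 frames, so frame 2816 lies in block 0 (frames 0–17981) with 2816 frames into that block.
The block's first minute is 1800 frames and the rest 1798 each; 2816 frames reaches minute 1, so 0 × 18 + 1 × 2 = 2 labels have been skipped so far.
Adding those back, label number 2816 + 2 = 2818 at 30 labels/s is 93 s + 28 f = 0 h 1 min 33 s frame 28, i.e. 00:01:33;28.

00:01:33;28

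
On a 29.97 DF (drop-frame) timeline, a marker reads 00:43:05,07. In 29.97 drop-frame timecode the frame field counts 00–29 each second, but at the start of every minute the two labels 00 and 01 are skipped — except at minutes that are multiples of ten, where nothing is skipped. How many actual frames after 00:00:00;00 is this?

77479

As if non-drop at 30 labels/s: (0 × 3600 + 43 × 60 + 5) × 30 + 7 = 77557.
Minute boundaries passed: 43; those not divisible by 10: 43 − 4 = 39; dropped labels = 2 × 39 = 78.
Actual frame index = 77557 − 78 = 77479.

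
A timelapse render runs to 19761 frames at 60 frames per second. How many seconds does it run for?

Running time = 19761 / (60) = 329.35 s.

329.35 seconds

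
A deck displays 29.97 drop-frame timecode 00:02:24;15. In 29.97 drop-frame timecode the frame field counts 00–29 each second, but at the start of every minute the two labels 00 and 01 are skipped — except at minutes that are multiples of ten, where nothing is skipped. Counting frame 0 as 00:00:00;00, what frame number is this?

Complete 10-minute blocks: 0, each 17982 frames → 0.
Remaining 2 whole minutes in the current block: 1800 + 1 × 1798 = 3598 frames.
Within the current minute: 24 × 30 + 15 − 2 = 733 (labels ;00/;01 skipped at this minute). Total = 0 + 3598 + 733 = 4331.

4331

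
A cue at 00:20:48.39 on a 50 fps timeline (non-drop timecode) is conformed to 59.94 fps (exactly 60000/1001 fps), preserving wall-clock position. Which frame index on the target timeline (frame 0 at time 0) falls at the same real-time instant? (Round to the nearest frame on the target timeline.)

frame 74852

Source frame index: (0×3600 + 20×60 + 48) × 50 + 39 = 62439.
Real time: 62439 / (50) = 62439/50 s.
Target frame: (62439/50) × (60000/1001) = 5763600/77 ≈ 74851.948 → 74852.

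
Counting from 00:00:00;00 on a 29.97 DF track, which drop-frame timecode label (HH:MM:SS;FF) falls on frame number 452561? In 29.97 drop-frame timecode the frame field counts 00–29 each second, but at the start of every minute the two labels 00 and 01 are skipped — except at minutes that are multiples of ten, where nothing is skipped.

04:11:40;13

Each 10-minute DF block holds 10 × 60 × 30 − 9 × 2 = 17982 frames. 452561 ÷ 17982 → 25 full blocks, remainder 3011.
Within the partial block the first minute is 1800 frames and each further minute 1798, so 1 further minute boundary passed. Total skipped labels = 18 × 25 + 2 × 1 = 452.
Non-drop label index = 452561 + 452 = 453013; at 30 labels/s that is 04:11:40:13, i.e. DF 04:11:40;13.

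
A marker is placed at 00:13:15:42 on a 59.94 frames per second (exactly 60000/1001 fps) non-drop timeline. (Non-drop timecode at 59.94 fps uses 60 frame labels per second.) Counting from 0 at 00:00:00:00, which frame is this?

Total seconds to the label: (0 × 3600 + 13 × 60 + 15) = 795.
Frame index = 795 × 60 + 42 = 47742.

frame 47742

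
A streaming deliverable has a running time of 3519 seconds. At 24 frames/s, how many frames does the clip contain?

Frames = 3519 × 24 = 84456.

84456 frames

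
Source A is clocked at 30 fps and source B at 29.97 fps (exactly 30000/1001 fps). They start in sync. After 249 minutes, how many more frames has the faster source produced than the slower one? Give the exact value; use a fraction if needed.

249 min = 14940 s.
A emits 30 × 14940 = 448200 frames; B emits 30000/1001 × 14940 = 448200000/1001.
Difference = 448200/1001 frames (≈ 447.7522); B is behind A.

448200/1001 frames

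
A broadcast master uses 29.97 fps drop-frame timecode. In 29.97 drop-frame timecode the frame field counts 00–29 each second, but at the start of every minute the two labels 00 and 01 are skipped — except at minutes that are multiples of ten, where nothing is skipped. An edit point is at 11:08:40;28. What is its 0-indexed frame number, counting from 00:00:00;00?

1202424

Complete 10-minute blocks: 66, each 17982 frames → 1186812.
Remaining 8 whole minutes in the current block: 1800 + 7 × 1798 = 14386 frames.
Within the current minute: 40 × 30 + 28 − 2 = 1226 (labels ;00/;01 skipped at this minute). Total = 1186812 + 14386 + 1226 = 1202424.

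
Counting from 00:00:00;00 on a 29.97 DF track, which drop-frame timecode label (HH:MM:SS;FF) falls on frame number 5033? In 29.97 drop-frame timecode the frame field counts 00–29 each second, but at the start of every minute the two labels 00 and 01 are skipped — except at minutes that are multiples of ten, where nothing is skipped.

00:02:47;27

Each 10-minute DF block holds 10 × 60 × 30 − 9 × 2 = 17982 frames. 5033 ÷ 17982 → 0 full blocks, remainder 5033.
Within the partial block the first minute is 1800 frames and each further minute 1798, so 2 further minute boundaries passed. Total skipped labels = 18 × 0 + 2 × 2 = 4.
Non-drop label index = 5033 + 4 = 5037; at 30 labels/s that is 00:02:47:27, i.e. DF 00:02:47;27.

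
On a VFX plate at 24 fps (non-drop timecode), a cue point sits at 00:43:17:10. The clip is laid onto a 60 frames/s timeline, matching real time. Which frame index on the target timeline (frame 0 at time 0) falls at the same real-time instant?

Source frame index: (0×3600 + 43×60 + 17) × 24 + 10 = 62338.
Real time: 62338 / (24) = 31169/12 s.
Target frame: (31169/12) × (60) = 155845.

frame 155845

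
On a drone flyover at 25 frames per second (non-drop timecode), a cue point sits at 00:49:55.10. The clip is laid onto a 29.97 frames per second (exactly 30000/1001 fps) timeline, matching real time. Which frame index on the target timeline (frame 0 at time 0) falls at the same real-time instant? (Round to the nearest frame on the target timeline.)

frame 89772

Source frame index: (0×3600 + 49×60 + 55) × 25 + 10 = 74885.
Real time: 74885 / (25) = 14977/5 s.
Target frame: (14977/5) × (30000/1001) = 89862000/1001 ≈ 89772.228 → 89772.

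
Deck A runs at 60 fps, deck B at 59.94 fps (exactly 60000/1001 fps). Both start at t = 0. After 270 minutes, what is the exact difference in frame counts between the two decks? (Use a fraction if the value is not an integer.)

270 min = 16200 s.
A emits 60 × 16200 = 972000 frames; B emits 60000/1001 × 16200 = 972000000/1001.
Difference = 972000/1001 frames (≈ 971.0290); B is behind A.

972000/1001 frames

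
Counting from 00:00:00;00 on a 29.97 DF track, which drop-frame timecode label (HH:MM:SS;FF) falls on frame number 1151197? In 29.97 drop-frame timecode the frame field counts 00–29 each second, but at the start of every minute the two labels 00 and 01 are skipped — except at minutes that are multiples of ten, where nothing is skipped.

10:40:11;19

Ten DF minutes hold 17982 frames, so frame 1151197 lies in block 64 (frames 1150848–1168829) with 349 frames into that block.
The block's first minute is 1800 frames and the rest 1798 each; 349 frames reaches minute 0, so 64 × 18 + 0 × 2 = 1152 labels have been skipped so far.
Adding those back, label number 1151197 + 1152 = 1152349 at 30 labels/s is 38411 s + 19 f = 10 h 40 min 11 s frame 19, i.e. 10:40:11;19.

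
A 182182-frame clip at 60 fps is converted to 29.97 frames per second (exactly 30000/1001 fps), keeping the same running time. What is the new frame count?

Target frames = source frames × (target rate / source rate) = 182182 × (30000/1001)/(60) = 182182 × 500/1001 = 91000.

91000 frames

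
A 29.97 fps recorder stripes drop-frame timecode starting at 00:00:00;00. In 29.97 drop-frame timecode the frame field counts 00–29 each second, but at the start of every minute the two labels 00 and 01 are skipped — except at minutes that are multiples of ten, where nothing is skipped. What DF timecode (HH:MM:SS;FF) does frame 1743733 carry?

16:09:42;19

Ten DF minutes hold 17982 frames, so frame 1743733 lies in block 96 (frames 1726272–1744253) with 17461 frames into that block.
The block's first minute is 1800 frames and the rest 1798 each; 17461 frames reaches minute 9, so 96 × 18 + 9 × 2 = 1746 labels have been skipped so far.
Adding those back, label number 1743733 + 1746 = 1745479 at 30 labels/s is 58182 s + 19 f = 16 h 9 min 42 s frame 19, i.e. 16:09:42;19.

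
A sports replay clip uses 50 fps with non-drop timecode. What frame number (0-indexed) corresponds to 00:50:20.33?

frame 151033

Total seconds to the label: (0 × 3600 + 50 × 60 + 20) = 3020.
Frame index = 3020 × 50 + 33 = 151033.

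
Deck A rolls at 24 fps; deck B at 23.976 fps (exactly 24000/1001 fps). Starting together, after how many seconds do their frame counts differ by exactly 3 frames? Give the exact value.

The gap grows by |24000/1001 − 24| = 24/1001 frames per second.
Time for a 3-frame gap: 3 ÷ (24/1001) = 125.125 s.

125.125 seconds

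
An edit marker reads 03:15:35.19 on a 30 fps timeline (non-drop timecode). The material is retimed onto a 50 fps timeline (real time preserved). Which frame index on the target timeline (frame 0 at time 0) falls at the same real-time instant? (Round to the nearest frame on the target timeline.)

Source frame index: (3×3600 + 15×60 + 35) × 30 + 19 = 352069.
Real time: 352069 / (30) = 352069/30 s.
Target frame: (352069/30) × (50) = 1760345/3 ≈ 586781.667 → 586782.

frame 586782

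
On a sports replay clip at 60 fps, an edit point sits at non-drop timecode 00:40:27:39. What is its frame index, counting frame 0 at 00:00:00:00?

frame 145659

Total seconds to the label: (0 × 3600 + 40 × 60 + 27) = 2427.
Frame index = 2427 × 60 + 39 = 145659.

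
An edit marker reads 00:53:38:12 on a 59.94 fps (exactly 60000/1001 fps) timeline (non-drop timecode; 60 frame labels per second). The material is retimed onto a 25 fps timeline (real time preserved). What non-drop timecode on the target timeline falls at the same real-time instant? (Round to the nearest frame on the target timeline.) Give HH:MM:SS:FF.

00:53:41:10

Source frame index: (0×3600 + 53×60 + 38) × 60 + 12 = 193092.
Real time: 193092 / (60000/1001) = 16107091/5000 s.
Target frame: (16107091/5000) × (25) = 16107091/200 ≈ 80535.455 → 80535.
At 25 labels/s: frame 80535 → 00:53:41:10.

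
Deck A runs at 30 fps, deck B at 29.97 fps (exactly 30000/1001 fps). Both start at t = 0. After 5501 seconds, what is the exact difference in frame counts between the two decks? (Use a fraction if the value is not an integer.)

A emits 30 × 5501 = 165030 frames; B emits 30000/1001 × 5501 = 165030000/1001.
Difference = 165030/1001 frames (≈ 164.8651); B is behind A.

165030/1001 frames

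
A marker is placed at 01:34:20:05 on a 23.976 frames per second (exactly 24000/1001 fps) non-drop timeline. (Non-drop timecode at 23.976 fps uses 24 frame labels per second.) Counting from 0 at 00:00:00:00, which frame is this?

Total seconds to the label: (1 × 3600 + 34 × 60 + 20) = 5660.
Frame index = 5660 × 24 + 5 = 135845.

135845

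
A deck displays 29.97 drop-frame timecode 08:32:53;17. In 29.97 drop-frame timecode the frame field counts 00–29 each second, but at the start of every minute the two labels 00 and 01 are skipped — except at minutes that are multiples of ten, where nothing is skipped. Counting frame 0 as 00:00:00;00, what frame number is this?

922285

Complete 10-minute blocks: 51, each 17982 frames → 917082.
Remaining 2 whole minutes in the current block: 1800 + 1 × 1798 = 3598 frames.
Within the current minute: 53 × 30 + 17 − 2 = 1605 (labels ;00/;01 skipped at this minute). Total = 917082 + 3598 + 1605 = 922285.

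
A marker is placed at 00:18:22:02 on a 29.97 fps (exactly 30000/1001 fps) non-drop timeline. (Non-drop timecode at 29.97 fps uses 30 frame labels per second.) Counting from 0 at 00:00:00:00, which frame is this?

Total seconds to the label: (0 × 3600 + 18 × 60 + 22) = 1102.
Frame index = 1102 × 30 + 2 = 33062.

33062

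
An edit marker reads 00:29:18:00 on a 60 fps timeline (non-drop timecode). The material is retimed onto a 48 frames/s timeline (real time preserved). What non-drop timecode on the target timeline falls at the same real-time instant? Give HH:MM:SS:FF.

Source frame index: (0×3600 + 29×60 + 18) × 60 + 0 = 105480.
Real time: 105480 / (60) = 1758 s.
Target frame: (1758) × (48) = 84384.
At 48 labels/s: frame 84384 → 00:29:18:00.

00:29:18:00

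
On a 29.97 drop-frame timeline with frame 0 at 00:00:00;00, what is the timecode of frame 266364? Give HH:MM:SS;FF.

Each 10-minute DF block holds 10 × 60 × 30 − 9 × 2 = 17982 frames. 266364 ÷ 17982 → 14 full blocks, remainder 14616.
Within the partial block the first minute is 1800 frames and each further minute 1798, so 8 further minute boundaries passed. Total skipped labels = 18 × 14 + 2 × 8 = 268.
Non-drop label index = 266364 + 268 = 266632; at 30 labels/s that is 02:28:07:22, i.e. DF 02:28:07;22.

02:28:07;22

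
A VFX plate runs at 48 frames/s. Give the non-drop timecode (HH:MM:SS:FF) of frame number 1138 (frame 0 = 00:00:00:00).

00:00:23:34

1138 ÷ 48 = 23 full seconds, remainder 34 frames.
23 s = 0 h 0 min 23 s.
Timecode: 00:00:23:34.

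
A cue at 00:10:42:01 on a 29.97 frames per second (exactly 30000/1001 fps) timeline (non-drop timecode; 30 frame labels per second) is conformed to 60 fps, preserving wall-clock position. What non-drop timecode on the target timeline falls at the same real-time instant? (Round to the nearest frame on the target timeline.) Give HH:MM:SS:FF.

00:10:42:41

Source frame index: (0×3600 + 10×60 + 42) × 30 + 1 = 19261.
Real time: 19261 / (30000/1001) = 19280261/30000 s.
Target frame: (19280261/30000) × (60) = 19280261/500 ≈ 38560.522 → 38561.
At 60 labels/s: frame 38561 → 00:10:42:41.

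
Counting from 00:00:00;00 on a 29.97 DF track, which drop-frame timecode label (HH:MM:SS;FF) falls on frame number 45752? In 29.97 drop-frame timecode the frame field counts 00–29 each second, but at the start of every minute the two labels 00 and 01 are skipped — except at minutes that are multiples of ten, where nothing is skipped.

00:25:26;18

Each 10-minute DF block holds 10 × 60 × 30 − 9 × 2 = 17982 frames. 45752 ÷ 17982 → 2 full blocks, remainder 9788.
Within the partial block the first minute is 1800 frames and each further minute 1798, so 5 further minute boundaries passed. Total skipped labels = 18 × 2 + 2 × 5 = 46.
Non-drop label index = 45752 + 46 = 45798; at 30 labels/s that is 00:25:26:18, i.e. DF 00:25:26;18.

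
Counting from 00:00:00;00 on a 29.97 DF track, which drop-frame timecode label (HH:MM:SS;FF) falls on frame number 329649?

03:03:19;09

Each 10-minute DF block holds 10 × 60 × 30 − 9 × 2 = 17982 frames. 329649 ÷ 17982 → 18 full blocks, remainder 5973.
Within the partial block the first minute is 1800 frames and each further minute 1798, so 3 further minute boundaries passed. Total skipped labels = 18 × 18 + 2 × 3 = 330.
Non-drop label index = 329649 + 330 = 329979; at 30 labels/s that is 03:03:19:09, i.e. DF 03:03:19;09.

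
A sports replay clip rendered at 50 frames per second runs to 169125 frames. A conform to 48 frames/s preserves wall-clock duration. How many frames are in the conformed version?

162360 frames

Target frames = source frames × (target rate / source rate) = 169125 × (48)/(50) = 169125 × 24/25 = 162360.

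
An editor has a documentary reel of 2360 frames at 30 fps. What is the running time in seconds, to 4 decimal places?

Running time = 2360 × 1/30 = 236/3 s ≈ 78.6667 s.

78.6667 seconds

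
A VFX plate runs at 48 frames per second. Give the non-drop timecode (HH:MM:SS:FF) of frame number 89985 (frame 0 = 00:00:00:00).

00:31:14:33

89985 ÷ 48 = 1874 full seconds, remainder 33 frames.
1874 s = 0 h 31 min 14 s.
Timecode: 00:31:14:33.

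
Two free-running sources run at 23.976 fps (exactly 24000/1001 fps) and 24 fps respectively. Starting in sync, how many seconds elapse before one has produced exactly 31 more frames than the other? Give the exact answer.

31031/24 seconds

The gap grows by |24 − 24000/1001| = 24/1001 frames per second.
Time for a 31-frame gap: 31 ÷ (24/1001) = 31031/24 s.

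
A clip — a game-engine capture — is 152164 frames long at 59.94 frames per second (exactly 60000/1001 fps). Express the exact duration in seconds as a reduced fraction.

38079041/15000 seconds

Running time = 152164 ÷ (60000/1001) = 152164 × 1001/60000 = 38079041/15000 s.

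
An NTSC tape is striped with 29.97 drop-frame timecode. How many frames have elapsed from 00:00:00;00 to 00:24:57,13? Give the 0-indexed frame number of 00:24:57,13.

44879

As if non-drop at 30 labels/s: (0 × 3600 + 24 × 60 + 57) × 30 + 13 = 44923.
Minute boundaries passed: 24; those not divisible by 10: 24 − 2 = 22; dropped labels = 2 × 22 = 44.
Actual frame index = 44923 − 44 = 44879.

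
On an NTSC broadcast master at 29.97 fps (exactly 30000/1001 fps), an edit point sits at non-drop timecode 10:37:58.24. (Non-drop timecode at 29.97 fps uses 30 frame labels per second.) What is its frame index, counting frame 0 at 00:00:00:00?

Total seconds to the label: (10 × 3600 + 37 × 60 + 58) = 38278.
Frame index = 38278 × 30 + 24 = 1148364.

1148364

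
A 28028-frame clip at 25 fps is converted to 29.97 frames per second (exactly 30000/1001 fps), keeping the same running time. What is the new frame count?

33600 frames

Target frames = source frames × (target rate / source rate) = 28028 × (30000/1001)/(25) = 28028 × 1200/1001 = 33600.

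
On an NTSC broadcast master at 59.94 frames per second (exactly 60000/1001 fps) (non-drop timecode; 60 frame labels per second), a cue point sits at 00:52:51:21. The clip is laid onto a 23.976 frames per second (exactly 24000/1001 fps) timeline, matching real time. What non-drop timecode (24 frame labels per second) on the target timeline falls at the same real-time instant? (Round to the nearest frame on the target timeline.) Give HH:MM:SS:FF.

Source frame index: (0×3600 + 52×60 + 51) × 60 + 21 = 190281.
Real time: 190281 / (60000/1001) = 63490427/20000 s.
Target frame: (63490427/20000) × (24000/1001) = 380562/5 ≈ 76112.400 → 76112.
At 24 labels/s: frame 76112 → 00:52:51:08.

00:52:51:08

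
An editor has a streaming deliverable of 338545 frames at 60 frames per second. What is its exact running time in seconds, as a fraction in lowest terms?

Running time = 338545 ÷ (60) = 338545 × 1/60 = 67709/12 s.

67709/12 seconds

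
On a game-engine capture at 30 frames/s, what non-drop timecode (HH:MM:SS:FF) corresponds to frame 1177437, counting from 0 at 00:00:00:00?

1177437 ÷ 30 = 39247 full seconds, remainder 27 frames.
39247 s = 10 h 54 min 7 s.
Timecode: 10:54:07:27.

10:54:07:27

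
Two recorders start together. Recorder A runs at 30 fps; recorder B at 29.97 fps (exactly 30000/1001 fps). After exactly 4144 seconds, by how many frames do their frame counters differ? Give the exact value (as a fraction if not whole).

17760/143 frames

A emits 30 × 4144 = 124320 frames; B emits 30000/1001 × 4144 = 17760000/143.
Difference = 17760/143 frames (≈ 124.1958); B is behind A.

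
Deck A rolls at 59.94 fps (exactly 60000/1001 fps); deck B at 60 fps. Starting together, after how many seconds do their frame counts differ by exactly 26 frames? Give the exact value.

13013/30 seconds

The gap grows by |60 − 60000/1001| = 60/1001 frames per second.
Time for a 26-frame gap: 26 ÷ (60/1001) = 13013/30 s.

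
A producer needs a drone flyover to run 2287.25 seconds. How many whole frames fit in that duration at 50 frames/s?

114362 frames

Frames = 2287.25 × 50 = 228725/2 ≈ 114362.5000.
Complete frames: 114362.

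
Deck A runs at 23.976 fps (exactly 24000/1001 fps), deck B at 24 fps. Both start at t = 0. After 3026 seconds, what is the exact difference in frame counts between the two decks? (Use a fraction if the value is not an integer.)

72624/1001 frames

A emits 24000/1001 × 3026 = 72624000/1001 frames; B emits 24 × 3026 = 72624.
Difference = 72624/1001 frames (≈ 72.5514); B is ahead of A.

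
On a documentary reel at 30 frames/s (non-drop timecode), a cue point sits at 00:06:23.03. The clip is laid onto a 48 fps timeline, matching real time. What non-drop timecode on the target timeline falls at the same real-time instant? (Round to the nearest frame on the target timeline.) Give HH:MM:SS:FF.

00:06:23:05

Source frame index: (0×3600 + 6×60 + 23) × 30 + 3 = 11493.
Real time: 11493 / (30) = 3831/10 s.
Target frame: (3831/10) × (48) = 91944/5 ≈ 18388.800 → 18389.
At 48 labels/s: frame 18389 → 00:06:23:05.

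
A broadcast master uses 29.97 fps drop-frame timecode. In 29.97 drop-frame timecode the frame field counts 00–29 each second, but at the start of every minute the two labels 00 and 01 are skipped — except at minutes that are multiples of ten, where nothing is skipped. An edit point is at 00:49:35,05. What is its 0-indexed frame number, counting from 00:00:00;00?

89165

Complete 10-minute blocks: 4, each 17982 frames → 71928.
Remaining 9 whole minutes in the current block: 1800 + 8 × 1798 = 16184 frames.
Within the current minute: 35 × 30 + 5 − 2 = 1053 (labels ;00/;01 skipped at this minute). Total = 71928 + 16184 + 1053 = 89165.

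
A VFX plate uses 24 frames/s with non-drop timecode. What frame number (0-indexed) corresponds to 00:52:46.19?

frame 76003

Total seconds to the label: (0 × 3600 + 52 × 60 + 46) = 3166.
Frame index = 3166 × 24 + 19 = 76003.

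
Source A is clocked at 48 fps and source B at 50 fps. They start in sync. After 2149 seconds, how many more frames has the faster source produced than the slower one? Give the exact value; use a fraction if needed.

A emits 48 × 2149 = 103152 frames; B emits 50 × 2149 = 107450.
Difference = 4298 frames; B is ahead of A.

4298 frames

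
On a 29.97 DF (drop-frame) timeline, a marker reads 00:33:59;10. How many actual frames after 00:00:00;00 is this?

Complete 10-minute blocks: 3, each 17982 frames → 53946.
Remaining 3 whole minutes in the current block: 1800 + 2 × 1798 = 5396 frames.
Within the current minute: 59 × 30 + 10 − 2 = 1778 (labels ;00/;01 skipped at this minute). Total = 53946 + 5396 + 1778 = 61120.

61120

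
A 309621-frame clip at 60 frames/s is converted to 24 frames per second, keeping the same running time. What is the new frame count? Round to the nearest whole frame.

123848 frames

Frames at target rate = 309621 × (24) / (60) = 619242/5 ≈ 123848.400.
Nearest whole frame: 123848.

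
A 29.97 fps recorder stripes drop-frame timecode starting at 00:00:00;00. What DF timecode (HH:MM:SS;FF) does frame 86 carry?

Ten DF minutes hold 17982 frames, so frame 86 lies in block 0 (frames 0–17981) with 86 frames into that block.
The block's first minute is 1800 frames and the rest 1798 each; 86 frames reaches minute 0, so 0 × 18 + 0 × 2 = 0 labels have been skipped so far.
Adding those back, label number 86 + 0 = 86 at 30 labels/s is 2 s + 26 f = 0 h 0 min 2 s frame 26, i.e. 00:00:02;26.

00:00:02;26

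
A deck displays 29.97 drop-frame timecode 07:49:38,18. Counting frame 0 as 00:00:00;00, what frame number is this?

Complete 10-minute blocks: 46, each 17982 frames → 827172.
Remaining 9 whole minutes in the current block: 1800 + 8 × 1798 = 16184 frames.
Within the current minute: 38 × 30 + 18 − 2 = 1156 (labels ;00/;01 skipped at this minute). Total = 827172 + 16184 + 1156 = 844512.

844512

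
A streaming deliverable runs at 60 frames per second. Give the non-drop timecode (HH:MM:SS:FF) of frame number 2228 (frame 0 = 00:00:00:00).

00:00:37:08

2228 ÷ 60 = 37 full seconds, remainder 8 frames.
37 s = 0 h 0 min 37 s.
Timecode: 00:00:37:08.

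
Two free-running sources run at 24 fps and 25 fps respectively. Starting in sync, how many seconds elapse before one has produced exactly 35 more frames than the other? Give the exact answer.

The gap grows by |25 − 24| = 1 frame per second.
Time for a 35-frame gap: 35 ÷ (1) = 35 s.

35 seconds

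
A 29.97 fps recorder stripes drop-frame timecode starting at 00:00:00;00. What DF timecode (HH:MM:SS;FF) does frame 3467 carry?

00:01:55;19

Ten DF minutes hold 17982 frames, so frame 3467 lies in block 0 (frames 0–17981) with 3467 frames into that block.
The block's first minute is 1800 frames and the rest 1798 each; 3467 frames reaches minute 1, so 0 × 18 + 1 × 2 = 2 labels have been skipped so far.
Adding those back, label number 3467 + 2 = 3469 at 30 labels/s is 115 s + 19 f = 0 h 1 min 55 s frame 19, i.e. 00:01:55;19.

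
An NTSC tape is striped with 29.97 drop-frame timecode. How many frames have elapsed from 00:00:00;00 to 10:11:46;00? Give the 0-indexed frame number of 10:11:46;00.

As if non-drop at 30 labels/s: (10 × 3600 + 11 × 60 + 46) × 30 + 0 = 1101180.
Minute boundaries passed: 611; those not divisible by 10: 611 − 61 = 550; dropped labels = 2 × 550 = 1100.
Actual frame index = 1101180 − 1100 = 1100080.

1100080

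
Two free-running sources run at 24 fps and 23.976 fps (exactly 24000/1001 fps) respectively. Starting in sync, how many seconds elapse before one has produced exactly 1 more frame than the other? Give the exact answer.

1001/24 seconds

The gap grows by |24000/1001 − 24| = 24/1001 frames per second.
Time for a 1-frame gap: 1 ÷ (24/1001) = 1001/24 s.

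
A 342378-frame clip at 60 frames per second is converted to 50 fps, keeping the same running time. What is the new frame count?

Target frames = source frames × (target rate / source rate) = 342378 × (50)/(60) = 342378 × 5/6 = 285315.

285315 frames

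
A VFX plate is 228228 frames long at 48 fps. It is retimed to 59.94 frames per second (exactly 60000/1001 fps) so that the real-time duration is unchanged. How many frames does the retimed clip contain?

Target frames = source frames × (target rate / source rate) = 228228 × (60000/1001)/(48) = 228228 × 1250/1001 = 285000.

285000 frames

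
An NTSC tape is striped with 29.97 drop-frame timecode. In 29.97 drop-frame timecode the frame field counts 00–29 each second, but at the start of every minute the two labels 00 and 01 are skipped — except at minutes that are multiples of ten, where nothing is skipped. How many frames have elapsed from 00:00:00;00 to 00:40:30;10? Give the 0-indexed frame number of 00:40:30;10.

72838

Complete 10-minute blocks: 4, each 17982 frames → 71928.
Remaining 0 whole minutes in the current block: 0 frames.
Within the current minute: 30 × 30 + 10 = 910. Total = 71928 + 0 + 910 = 72838.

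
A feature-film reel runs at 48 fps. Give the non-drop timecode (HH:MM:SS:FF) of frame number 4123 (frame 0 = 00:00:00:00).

4123 ÷ 48 = 85 full seconds, remainder 43 frames.
85 s = 0 h 1 min 25 s.
Timecode: 00:01:25:43.

00:01:25:43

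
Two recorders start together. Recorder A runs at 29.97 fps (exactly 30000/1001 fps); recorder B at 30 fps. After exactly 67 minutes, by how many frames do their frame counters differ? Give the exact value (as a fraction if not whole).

120600/1001 frames

67 min = 4020 s.
A emits 30000/1001 × 4020 = 120600000/1001 frames; B emits 30 × 4020 = 120600.
Difference = 120600/1001 frames (≈ 120.4795); B is ahead of A.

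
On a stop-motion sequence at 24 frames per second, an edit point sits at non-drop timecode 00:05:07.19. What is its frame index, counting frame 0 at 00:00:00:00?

7387

Total seconds to the label: (0 × 3600 + 5 × 60 + 7) = 307.
Frame index = 307 × 24 + 19 = 7387.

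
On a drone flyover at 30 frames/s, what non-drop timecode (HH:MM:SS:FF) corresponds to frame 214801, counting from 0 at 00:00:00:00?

214801 ÷ 30 = 7160 full seconds, remainder 1 frame.
7160 s = 1 h 59 min 20 s.
Timecode: 01:59:20:01.

01:59:20:01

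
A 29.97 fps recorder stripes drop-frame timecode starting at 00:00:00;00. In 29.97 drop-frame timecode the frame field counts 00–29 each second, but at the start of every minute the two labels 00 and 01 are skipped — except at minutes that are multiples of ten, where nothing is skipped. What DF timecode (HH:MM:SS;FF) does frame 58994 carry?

00:32:48;12

Ten DF minutes hold 17982 frames, so frame 58994 lies in block 3 (frames 53946–71927) with 5048 frames into that block.
The block's first minute is 1800 frames and the rest 1798 each; 5048 frames reaches minute 2, so 3 × 18 + 2 × 2 = 58 labels have been skipped so far.
Adding those back, label number 58994 + 58 = 59052 at 30 labels/s is 1968 s + 12 f = 0 h 32 min 48 s frame 12, i.e. 00:32:48;12.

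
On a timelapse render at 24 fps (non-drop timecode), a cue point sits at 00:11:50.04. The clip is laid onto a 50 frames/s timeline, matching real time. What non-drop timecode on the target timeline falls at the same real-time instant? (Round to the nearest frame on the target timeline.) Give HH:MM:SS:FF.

Source frame index: (0×3600 + 11×60 + 50) × 24 + 4 = 17044.
Real time: 17044 / (24) = 4261/6 s.
Target frame: (4261/6) × (50) = 106525/3 ≈ 35508.333 → 35508.
At 50 labels/s: frame 35508 → 00:11:50:08.

00:11:50:08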